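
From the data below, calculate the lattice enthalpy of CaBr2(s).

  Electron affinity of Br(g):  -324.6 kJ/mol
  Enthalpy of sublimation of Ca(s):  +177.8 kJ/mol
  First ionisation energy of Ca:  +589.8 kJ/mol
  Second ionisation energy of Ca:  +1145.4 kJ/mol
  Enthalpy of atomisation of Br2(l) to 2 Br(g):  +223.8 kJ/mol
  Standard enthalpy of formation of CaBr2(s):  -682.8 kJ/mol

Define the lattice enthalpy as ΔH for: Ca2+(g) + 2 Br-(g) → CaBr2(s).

U = -2170.4 kJ/mol

ΔHf° = 1·ΔHsub + 1·(ΣIE) + 1·D(Br2) + 2·EA + U
-682.8 = 1·(+177.8) + 1·(+1735.2) + 1·(+223.8) + 2·(-324.6) + U
U = -682.8 − (+1487.6) = -2170.4 kJ/mol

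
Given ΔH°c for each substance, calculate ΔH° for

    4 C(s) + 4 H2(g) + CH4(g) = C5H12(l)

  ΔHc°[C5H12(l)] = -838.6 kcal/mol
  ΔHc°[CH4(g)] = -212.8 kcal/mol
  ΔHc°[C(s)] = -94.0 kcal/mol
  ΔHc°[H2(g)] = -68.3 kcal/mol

ΔH° = -23.4 kcal/mol

Using ΔH = Σ nΔHc°(reactants) − Σ nΔHc°(products):
= [4·(-94.0) + 4·(-68.3) + 1·(-212.8)] − [1·(-838.6)]
= -23.4 kcal/mol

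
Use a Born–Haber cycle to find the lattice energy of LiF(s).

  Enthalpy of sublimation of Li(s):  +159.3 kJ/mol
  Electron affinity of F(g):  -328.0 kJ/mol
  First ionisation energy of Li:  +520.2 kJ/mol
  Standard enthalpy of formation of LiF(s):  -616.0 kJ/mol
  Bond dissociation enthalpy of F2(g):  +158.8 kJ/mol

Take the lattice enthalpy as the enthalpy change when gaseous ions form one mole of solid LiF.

U = -1046.9 kJ/mol

ΔHf° = 1·ΔHsub + 1·(ΣIE) + 1/2·D(F2) + 1·EA + U
-616.0 = 1·(+159.3) + 1·(+520.2) + 1/2·(+158.8) + 1·(-328.0) + U
U = -616.0 − (+430.9) = -1046.9 kJ/mol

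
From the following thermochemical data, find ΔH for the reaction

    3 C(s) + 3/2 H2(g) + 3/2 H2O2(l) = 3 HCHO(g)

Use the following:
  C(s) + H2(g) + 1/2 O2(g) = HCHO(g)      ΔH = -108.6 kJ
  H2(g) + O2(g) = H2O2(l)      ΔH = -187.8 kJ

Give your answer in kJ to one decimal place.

ΔH = -44.1 kJ

equation 1 × 3 (×3 to match 3 HCHO(g) in the target): (3)·(-108.6) = -325.8 kJ
equation 2 reversed and × 3/2 (reverse to put H2O2(l) on the reactant side; ×3/2 to match 3/2 H2O2(l) in the target): (-3/2)·(-187.8) = +281.7 kJ
ΔH = (-325.8) + (+281.7) = -44.1 kJ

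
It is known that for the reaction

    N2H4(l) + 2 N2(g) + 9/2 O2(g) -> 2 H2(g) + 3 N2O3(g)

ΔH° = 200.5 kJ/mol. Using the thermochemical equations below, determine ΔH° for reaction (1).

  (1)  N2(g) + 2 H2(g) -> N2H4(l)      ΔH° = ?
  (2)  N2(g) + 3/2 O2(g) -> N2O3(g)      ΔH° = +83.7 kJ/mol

ΔH° = 50.6 kJ/mol

(1) reversed (reverse to put N2H4(l) on the reactant side): contributes −x
(2) × 3 (×3 to match 3 N2O3(g) in the target): (3)·(+83.7) = +251.1 kJ/mol
+200.5 = (+251.1) − x
x = (+200.5 − (+251.1)) / (-1) = 50.6 kJ/mol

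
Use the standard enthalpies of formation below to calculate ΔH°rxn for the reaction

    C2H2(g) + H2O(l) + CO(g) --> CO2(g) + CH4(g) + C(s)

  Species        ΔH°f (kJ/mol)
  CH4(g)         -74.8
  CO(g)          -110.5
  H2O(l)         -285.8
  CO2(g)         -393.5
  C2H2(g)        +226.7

ΔH°rxn = -298.7 kJ/mol

Products: 1·(-393.5) + 1·(-74.8) + 1·(+0.0) = -468.3
Reactants: 1·(+226.7) + 1·(-285.8) + 1·(-110.5) = -169.6
ΔH°rxn = (-468.3) − (-169.6) = -298.7 kJ/mol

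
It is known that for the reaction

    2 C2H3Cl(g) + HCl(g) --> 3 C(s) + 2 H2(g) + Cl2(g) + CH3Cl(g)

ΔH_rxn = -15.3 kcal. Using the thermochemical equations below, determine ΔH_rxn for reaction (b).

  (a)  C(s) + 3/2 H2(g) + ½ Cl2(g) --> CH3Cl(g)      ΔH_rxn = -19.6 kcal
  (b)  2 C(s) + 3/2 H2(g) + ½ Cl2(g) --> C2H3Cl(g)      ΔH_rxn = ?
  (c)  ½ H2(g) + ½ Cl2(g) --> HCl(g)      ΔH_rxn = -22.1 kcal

(a) as written (CH3Cl(g) already on the product side): -19.6 kcal
(b) reversed and × 2 (reverse to put C2H3Cl(g) on the reactant side; ×2 to match 2 C2H3Cl(g) in the target): contributes −2·x
(c) reversed (HCl(g) must end up as a reactant): +22.1 kcal
-15.3 = (-19.6) + (+22.1) − 2·x
x = (-15.3 − (+2.5)) / (-2) = 8.9 kcal

ΔH_rxn = 8.9 kcal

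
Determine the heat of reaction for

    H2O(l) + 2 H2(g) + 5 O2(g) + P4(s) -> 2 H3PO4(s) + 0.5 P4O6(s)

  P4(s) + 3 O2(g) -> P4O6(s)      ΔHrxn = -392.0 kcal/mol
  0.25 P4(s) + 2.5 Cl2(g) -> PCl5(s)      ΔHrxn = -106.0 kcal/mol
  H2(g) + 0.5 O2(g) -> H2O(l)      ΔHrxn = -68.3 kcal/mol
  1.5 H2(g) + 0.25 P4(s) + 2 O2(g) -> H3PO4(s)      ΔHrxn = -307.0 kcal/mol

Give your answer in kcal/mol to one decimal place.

ΔHrxn = -741.7 kcal/mol

equation 1 × 1/2 (scale by 1/2 for the 1/2 P4O6(s)): (1/2)·(-392.0) = -196.0 kcal/mol
equation 2: not needed (PCl5(s) appears nowhere else).
equation 3 reversed (H2O(l) must end up as a reactant): +68.3 kcal/mol
equation 4 × 2 (×2 to match 2 H3PO4(s) in the target): (2)·(-307.0) = -614.0 kcal/mol
ΔHrxn = (1/2)·(-392.0) + (-1)·(-68.3) + (2)·(-307.0) = -741.7 kcal/mol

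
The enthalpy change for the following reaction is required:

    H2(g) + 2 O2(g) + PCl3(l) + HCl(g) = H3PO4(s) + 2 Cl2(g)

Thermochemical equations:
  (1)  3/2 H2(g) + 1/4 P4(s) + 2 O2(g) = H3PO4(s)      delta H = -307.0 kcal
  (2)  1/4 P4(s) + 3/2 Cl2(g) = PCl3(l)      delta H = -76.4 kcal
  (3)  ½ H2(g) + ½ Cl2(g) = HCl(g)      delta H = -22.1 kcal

(1) as written (H3PO4(s) already on the product side): -307.0 kcal
(2) reversed (reverse to put PCl3(l) on the reactant side): +76.4 kcal
(3) reversed (HCl(g) must end up as a reactant): +22.1 kcal
By Hess's law, delta H = (1)·(-307.0) + (-1)·(-76.4) + (-1)·(-22.1) = -208.5 kcal

delta H = -208.5 kcal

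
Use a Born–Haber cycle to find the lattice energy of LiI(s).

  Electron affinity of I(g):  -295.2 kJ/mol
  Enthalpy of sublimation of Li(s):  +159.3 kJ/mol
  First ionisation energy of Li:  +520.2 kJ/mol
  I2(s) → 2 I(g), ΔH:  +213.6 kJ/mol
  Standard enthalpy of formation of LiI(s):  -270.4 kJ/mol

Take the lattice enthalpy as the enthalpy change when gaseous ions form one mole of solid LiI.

ΔHf° = 1·ΔHsub + 1·(ΣIE) + 1/2·D(I2) + 1·EA + U
-270.4 = 1·(+159.3) + 1·(+520.2) + 1/2·(+213.6) + 1·(-295.2) + U
U = -270.4 − (+491.1) = -761.5 kJ/mol

U = -761.5 kJ/mol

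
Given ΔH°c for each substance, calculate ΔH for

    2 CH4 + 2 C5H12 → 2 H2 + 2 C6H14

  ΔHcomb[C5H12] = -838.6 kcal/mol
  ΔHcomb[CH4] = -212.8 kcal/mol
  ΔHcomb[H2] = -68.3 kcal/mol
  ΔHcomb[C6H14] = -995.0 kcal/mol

With combustion enthalpies, reactants minus products:
= [2·(-212.8) + 2·(-838.6)] − [2·(-68.3) + 2·(-995.0)]
= 23.8 kcal/mol

ΔH = 23.8 kcal/mol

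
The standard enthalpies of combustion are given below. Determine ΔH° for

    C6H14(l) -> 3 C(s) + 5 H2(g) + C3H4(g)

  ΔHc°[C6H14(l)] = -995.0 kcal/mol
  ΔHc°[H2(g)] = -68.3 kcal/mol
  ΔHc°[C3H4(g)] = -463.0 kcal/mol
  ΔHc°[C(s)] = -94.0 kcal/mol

Using ΔH = Σ nΔHc°(reactants) − Σ nΔHc°(products):
= [1·(-995.0)] − [3·(-94.0) + 5·(-68.3) + 1·(-463.0)]
= 91.5 kcal/mol

ΔH° = 91.5 kcal/mol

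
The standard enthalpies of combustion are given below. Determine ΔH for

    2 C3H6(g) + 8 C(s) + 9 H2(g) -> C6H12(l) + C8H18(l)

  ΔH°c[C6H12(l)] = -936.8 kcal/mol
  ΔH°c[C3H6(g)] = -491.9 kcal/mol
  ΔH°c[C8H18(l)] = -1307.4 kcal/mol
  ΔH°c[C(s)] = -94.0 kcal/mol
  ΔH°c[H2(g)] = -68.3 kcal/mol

With combustion enthalpies, reactants minus products:
= [2·(-491.9) + 8·(-94.0) + 9·(-68.3)] − [1·(-936.8) + 1·(-1307.4)]
= -106.3 kcal/mol

ΔH = -106.3 kcal/mol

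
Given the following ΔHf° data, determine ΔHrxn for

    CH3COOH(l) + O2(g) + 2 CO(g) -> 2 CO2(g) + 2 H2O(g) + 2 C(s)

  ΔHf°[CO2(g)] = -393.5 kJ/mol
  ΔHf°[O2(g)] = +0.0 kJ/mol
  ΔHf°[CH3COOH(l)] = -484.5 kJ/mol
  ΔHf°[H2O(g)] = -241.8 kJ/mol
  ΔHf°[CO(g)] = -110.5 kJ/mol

ΔH°rxn = Σ nΔHf°(products) − Σ nΔHf°(reactants).
Products: 2·(-393.5) + 2·(-241.8) + 2·(+0.0) = -1270.6
Reactants: 1·(-484.5) + 1·(+0.0) + 2·(-110.5) = -705.5
ΔHrxn = (-1270.6) − (-705.5) = -565.1 kJ/mol

ΔHrxn = -565.1 kJ/mol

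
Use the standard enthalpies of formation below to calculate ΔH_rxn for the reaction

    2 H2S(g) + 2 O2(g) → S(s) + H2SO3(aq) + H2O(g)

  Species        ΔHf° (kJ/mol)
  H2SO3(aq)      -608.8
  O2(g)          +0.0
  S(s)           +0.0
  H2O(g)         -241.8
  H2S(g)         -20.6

ΔH°rxn = Σ nΔHf°(products) − Σ nΔHf°(reactants).
Products: 1·(+0.0) + 1·(-608.8) + 1·(-241.8) = -850.6
Reactants: 2·(-20.6) + 2·(+0.0) = -41.2
ΔH_rxn = (-850.6) − (-41.2) = -809.4 kJ/mol

ΔH_rxn = -809.4 kJ/mol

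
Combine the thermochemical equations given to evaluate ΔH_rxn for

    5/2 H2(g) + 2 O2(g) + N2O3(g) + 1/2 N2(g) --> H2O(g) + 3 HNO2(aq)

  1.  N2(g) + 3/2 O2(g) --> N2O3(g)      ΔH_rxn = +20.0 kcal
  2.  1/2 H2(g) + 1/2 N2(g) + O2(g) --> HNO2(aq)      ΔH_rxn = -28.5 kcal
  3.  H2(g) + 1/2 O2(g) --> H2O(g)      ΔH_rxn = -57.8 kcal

eq. 1 reversed (reverse to put N2O3(g) on the reactant side): -20.0 kcal
eq. 2 × 3 (×3 to match 3 HNO2(aq) in the target): (3)·(-28.5) = -85.5 kcal
eq. 3 as written (H2O(g) already on the product side): -57.8 kcal
ΔH_rxn = (-1)·(+20.0) + (3)·(-28.5) + (1)·(-57.8) = -163.3 kcal

ΔH_rxn = -163.3 kcal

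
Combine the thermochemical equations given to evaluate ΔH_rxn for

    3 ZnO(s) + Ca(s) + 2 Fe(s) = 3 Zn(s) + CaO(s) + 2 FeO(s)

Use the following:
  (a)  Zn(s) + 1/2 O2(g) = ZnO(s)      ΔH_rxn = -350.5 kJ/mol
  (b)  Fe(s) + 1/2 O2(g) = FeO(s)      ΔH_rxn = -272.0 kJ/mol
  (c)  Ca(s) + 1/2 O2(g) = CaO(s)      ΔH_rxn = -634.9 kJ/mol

ΔH_rxn = -127.4 kJ/mol

(a) reversed and × 3: (-3)·(-350.5) = +1051.5 kJ/mol
(b) × 2: (2)·(-272.0) = -544.0 kJ/mol
(c) as written: -634.9 kJ/mol
ΔH_rxn = (-3)·(-350.5) + (2)·(-272.0) + (1)·(-634.9) = -127.4 kJ/mol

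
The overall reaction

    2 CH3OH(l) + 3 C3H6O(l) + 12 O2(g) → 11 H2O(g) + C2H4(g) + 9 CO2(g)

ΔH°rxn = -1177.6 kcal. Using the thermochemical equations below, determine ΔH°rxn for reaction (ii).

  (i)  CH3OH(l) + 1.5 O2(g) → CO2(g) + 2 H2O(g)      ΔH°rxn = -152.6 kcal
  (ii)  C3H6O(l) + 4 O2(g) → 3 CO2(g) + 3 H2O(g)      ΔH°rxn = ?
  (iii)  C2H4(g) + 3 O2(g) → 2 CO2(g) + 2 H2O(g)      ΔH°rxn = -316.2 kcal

ΔH°rxn = -396.2 kcal

(i) × 2: (2)·(-152.6) = -305.2 kcal
(ii) × 3: contributes 3·x
(iii) reversed: +316.2 kcal
-1177.6 = (-305.2) + (+316.2) + 3·x
x = (-1177.6 − (+11.0)) / (3) = -396.2 kcal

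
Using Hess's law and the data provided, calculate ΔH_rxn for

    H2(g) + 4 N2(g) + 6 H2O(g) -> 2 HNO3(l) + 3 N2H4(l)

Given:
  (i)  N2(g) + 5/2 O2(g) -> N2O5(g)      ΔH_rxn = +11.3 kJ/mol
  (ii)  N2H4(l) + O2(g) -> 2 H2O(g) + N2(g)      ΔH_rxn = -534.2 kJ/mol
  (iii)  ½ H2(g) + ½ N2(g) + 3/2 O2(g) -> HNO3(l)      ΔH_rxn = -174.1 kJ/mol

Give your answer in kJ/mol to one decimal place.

(i): not needed.
(ii) reversed and × 3: (-3)·(-534.2) = +1602.6 kJ/mol
(iii) × 2: (2)·(-174.1) = -348.2 kJ/mol
ΔH_rxn = (+1602.6) + (-348.2) = 1254.4 kJ/mol

ΔH_rxn = 1254.4 kJ/mol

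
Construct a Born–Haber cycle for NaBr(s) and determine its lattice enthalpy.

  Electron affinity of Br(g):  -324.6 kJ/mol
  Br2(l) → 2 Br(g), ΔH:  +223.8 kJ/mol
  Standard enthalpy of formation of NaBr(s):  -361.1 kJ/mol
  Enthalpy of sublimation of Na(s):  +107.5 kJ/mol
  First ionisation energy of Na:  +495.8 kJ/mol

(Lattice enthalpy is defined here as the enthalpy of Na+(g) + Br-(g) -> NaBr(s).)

U = -751.7 kJ/mol

ΔHf° = 1·ΔHsub + 1·(ΣIE) + 1/2·D(Br2) + 1·EA + U
-361.1 = 1·(+107.5) + 1·(+495.8) + 1/2·(+223.8) + 1·(-324.6) + U
U = -361.1 − (+390.6) = -751.7 kJ/mol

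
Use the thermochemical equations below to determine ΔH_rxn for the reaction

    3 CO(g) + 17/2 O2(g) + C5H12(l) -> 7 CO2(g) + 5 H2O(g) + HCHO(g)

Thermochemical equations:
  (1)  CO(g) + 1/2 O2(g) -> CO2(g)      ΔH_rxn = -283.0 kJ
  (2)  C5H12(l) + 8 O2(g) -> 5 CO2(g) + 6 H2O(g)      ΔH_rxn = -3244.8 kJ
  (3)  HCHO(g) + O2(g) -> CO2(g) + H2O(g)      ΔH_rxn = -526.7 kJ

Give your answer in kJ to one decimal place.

ΔH_rxn = -3567.1 kJ

(1) × 3: (3)·(-283.0) = -849.0 kJ
(2) as written: -3244.8 kJ
(3) reversed: +526.7 kJ
Combining the equations, ΔH_rxn = (3)·(-283.0) + (1)·(-3244.8) + (-1)·(-526.7) = -3567.1 kJ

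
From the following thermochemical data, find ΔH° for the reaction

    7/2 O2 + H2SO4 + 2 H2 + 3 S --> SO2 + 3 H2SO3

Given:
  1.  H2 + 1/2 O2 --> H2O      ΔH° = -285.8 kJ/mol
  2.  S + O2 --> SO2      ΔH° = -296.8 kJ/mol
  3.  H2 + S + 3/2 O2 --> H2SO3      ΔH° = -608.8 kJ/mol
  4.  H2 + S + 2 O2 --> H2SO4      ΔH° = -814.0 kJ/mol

ΔH° = -1309.2 kJ/mol

eq. 1: not needed (H2O appears nowhere else).
eq. 2 as written (SO2 already on the product side): -296.8 kJ/mol
eq. 3 × 3 (×3 to match 3 H2SO3 in the target): (3)·(-608.8) = -1826.4 kJ/mol
eq. 4 reversed (reverse to put H2SO4 on the reactant side): +814.0 kJ/mol
ΔH° = (-296.8) + (-1826.4) + (+814.0) = -1309.2 kJ/mol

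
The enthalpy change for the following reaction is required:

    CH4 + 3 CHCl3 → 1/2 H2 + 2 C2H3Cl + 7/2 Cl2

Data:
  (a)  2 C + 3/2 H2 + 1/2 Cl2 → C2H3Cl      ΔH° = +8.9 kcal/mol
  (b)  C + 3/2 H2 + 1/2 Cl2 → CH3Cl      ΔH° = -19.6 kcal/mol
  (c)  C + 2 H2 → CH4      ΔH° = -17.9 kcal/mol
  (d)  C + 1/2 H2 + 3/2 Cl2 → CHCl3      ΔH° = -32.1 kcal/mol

(a) × 2 (×2 to match 2 C2H3Cl in the target): (2)·(+8.9) = +17.8 kcal/mol
(b): not needed (CH3Cl appears nowhere else).
(c) reversed (reverse to put CH4 on the reactant side): +17.9 kcal/mol
(d) reversed and × 3 (CHCl3 must end up as a reactant; scale by 3 for the 3 CHCl3): (-3)·(-32.1) = +96.3 kcal/mol
Since enthalpy is a state function, ΔH° = (+17.8) + (+17.9) + (+96.3) = 132.0 kcal/mol

ΔH° = 132.0 kcal/mol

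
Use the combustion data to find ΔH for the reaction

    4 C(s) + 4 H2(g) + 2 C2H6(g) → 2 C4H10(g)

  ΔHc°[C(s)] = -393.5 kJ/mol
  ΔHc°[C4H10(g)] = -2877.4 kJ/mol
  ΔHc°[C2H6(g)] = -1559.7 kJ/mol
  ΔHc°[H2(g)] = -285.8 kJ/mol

Using ΔH = Σ nΔHc°(reactants) − Σ nΔHc°(products):
= [4·(-393.5) + 4·(-285.8) + 2·(-1559.7)] − [2·(-2877.4)]
= -81.8 kJ/mol

ΔH = -81.8 kJ/mol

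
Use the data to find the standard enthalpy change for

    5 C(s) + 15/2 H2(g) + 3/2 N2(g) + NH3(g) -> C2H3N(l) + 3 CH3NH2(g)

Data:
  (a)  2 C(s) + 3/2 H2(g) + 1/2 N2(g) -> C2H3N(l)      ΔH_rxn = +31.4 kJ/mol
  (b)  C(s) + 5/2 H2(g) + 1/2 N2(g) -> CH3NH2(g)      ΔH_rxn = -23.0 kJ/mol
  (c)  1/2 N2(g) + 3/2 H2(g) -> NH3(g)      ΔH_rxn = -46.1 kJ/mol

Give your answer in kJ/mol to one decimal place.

ΔH_rxn = 8.5 kJ/mol

(a) as written (C2H3N(l) already on the product side): +31.4 kJ/mol
(b) × 3 (×3 to match 3 CH3NH2(g) in the target): (3)·(-23.0) = -69.0 kJ/mol
(c) reversed (reverse to put NH3(g) on the reactant side): +46.1 kJ/mol
By Hess's law, ΔH_rxn = (+31.4) + (-69.0) + (+46.1) = 8.5 kJ/mol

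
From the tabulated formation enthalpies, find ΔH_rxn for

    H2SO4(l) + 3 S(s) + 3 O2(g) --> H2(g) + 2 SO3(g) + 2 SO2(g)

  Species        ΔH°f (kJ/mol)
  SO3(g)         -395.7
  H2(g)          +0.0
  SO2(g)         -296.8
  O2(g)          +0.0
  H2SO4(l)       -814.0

Products: 1·(+0.0) + 2·(-395.7) + 2·(-296.8) = -1385.0
Reactants: 1·(-814.0) + 3·(+0.0) + 3·(+0.0) = -814.0
ΔH_rxn = (-1385.0) − (-814.0) = -571.0 kJ/mol

ΔH_rxn = -571.0 kJ/mol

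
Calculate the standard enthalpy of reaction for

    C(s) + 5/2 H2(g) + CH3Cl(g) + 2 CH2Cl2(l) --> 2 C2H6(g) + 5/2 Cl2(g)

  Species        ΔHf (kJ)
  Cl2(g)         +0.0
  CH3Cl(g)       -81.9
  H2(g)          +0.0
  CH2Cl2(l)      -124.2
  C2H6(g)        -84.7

ΔH° = 160.9 kJ

Products: 2·(-84.7) + 5/2·(+0.0) = -169.4
Reactants: 1·(+0.0) + 5/2·(+0.0) + 1·(-81.9) + 2·(-124.2) = -330.3
ΔH° = (-169.4) − (-330.3) = 160.9 kJ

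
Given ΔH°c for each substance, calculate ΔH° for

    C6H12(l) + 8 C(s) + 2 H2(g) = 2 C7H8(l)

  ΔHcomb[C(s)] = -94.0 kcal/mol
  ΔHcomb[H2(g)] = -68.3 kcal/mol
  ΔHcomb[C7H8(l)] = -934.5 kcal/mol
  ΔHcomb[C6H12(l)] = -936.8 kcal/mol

Using ΔH = Σ nΔHc°(reactants) − Σ nΔHc°(products):
= [1·(-936.8) + 8·(-94.0) + 2·(-68.3)] − [2·(-934.5)]
= 43.6 kcal/mol

ΔH° = 43.6 kcal/mol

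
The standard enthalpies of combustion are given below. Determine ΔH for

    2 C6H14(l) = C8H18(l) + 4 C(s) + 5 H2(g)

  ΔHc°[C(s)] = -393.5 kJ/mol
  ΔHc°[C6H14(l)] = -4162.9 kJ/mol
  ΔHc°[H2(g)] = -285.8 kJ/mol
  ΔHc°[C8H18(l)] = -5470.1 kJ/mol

Using ΔH = Σ nΔHc°(reactants) − Σ nΔHc°(products):
= [2·(-4162.9)] − [1·(-5470.1) + 4·(-393.5) + 5·(-285.8)]
= 147.3 kJ/mol

ΔH = 147.3 kJ/mol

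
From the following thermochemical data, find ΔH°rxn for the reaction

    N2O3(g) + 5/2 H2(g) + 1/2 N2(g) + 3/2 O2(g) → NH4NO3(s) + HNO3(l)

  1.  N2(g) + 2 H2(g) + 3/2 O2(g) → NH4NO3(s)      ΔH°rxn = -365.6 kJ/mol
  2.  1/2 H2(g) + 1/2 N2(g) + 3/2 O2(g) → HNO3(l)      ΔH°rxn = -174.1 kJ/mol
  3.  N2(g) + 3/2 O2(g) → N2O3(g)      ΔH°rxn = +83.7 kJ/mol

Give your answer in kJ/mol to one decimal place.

ΔH°rxn = -623.4 kJ/mol

eq. 1 as written (NH4NO3(s) already on the product side): -365.6 kJ/mol
eq. 2 as written (HNO3(l) already on the product side): -174.1 kJ/mol
eq. 3 reversed (reverse to put N2O3(g) on the reactant side): -83.7 kJ/mol
By Hess's law, ΔH°rxn = (-365.6) + (-174.1) + (-83.7) = -623.4 kJ/mol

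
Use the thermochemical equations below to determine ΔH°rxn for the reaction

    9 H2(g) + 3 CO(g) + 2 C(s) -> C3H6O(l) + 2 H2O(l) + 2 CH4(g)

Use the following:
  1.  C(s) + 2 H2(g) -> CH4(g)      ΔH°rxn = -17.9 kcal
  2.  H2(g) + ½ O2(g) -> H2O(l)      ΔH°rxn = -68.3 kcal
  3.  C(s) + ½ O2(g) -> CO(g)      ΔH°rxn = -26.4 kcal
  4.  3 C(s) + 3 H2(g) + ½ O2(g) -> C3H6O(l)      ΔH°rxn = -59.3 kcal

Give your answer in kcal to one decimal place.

ΔH°rxn = -152.5 kcal

eq. 1 × 2 (×2 to match 2 CH4(g) in the target): (2)·(-17.9) = -35.8 kcal
eq. 2 × 2 (scale by 2 for the 2 H2O(l)): (2)·(-68.3) = -136.6 kcal
eq. 3 reversed and × 3 (CO(g) must end up as a reactant; scale by 3 for the 3 CO(g)): (-3)·(-26.4) = +79.2 kcal
eq. 4 as written (C3H6O(l) already on the product side): -59.3 kcal
By Hess's law, ΔH°rxn = (2)·(-17.9) + (2)·(-68.3) + (-3)·(-26.4) + (1)·(-59.3) = -152.5 kcal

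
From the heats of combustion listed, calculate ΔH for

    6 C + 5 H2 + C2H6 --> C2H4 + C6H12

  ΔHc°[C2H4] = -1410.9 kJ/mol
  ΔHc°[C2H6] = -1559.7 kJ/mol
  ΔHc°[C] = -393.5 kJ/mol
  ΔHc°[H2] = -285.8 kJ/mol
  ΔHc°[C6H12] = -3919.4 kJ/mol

Using ΔH = Σ nΔHc°(reactants) − Σ nΔHc°(products):
= [6·(-393.5) + 5·(-285.8) + 1·(-1559.7)] − [1·(-1410.9) + 1·(-3919.4)]
= -19.4 kJ/mol

ΔH = -19.4 kJ/mol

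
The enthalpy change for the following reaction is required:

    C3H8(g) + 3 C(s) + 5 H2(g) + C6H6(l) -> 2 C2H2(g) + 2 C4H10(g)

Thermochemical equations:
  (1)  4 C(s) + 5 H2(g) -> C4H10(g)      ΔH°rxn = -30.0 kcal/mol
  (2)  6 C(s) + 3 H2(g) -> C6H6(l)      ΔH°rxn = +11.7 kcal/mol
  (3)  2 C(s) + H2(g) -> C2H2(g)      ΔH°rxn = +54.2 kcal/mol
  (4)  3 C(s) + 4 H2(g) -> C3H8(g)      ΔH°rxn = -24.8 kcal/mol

ΔH°rxn = 61.5 kcal/mol

(1) × 2: (2)·(-30.0) = -60.0 kcal/mol
(2) reversed: -11.7 kcal/mol
(3) × 2: (2)·(+54.2) = +108.4 kcal/mol
(4) reversed: +24.8 kcal/mol
ΔH°rxn = (-60.0) + (-11.7) + (+108.4) + (+24.8) = 61.5 kcal/mol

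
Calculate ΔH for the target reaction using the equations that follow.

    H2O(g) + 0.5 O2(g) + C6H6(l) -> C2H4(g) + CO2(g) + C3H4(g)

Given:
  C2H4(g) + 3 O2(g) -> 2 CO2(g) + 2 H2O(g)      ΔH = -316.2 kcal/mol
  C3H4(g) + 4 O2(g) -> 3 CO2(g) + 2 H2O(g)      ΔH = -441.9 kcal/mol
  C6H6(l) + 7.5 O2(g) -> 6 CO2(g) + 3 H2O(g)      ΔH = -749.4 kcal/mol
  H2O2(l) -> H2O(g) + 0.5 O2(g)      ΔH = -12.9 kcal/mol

equation 1 reversed: +316.2 kcal/mol
equation 2 reversed: +441.9 kcal/mol
equation 3 as written: -749.4 kcal/mol
equation 4: not needed.
ΔH = (-1)·(-316.2) + (-1)·(-441.9) + (1)·(-749.4) = 8.7 kcal/mol

ΔH = 8.7 kcal/mol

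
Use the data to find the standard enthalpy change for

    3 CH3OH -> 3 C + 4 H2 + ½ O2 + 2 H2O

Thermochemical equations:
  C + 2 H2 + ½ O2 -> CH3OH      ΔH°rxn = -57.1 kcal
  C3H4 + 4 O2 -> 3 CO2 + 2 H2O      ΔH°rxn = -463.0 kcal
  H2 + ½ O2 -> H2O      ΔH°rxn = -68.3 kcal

ΔH°rxn = 34.7 kcal

equation 1 reversed and × 3 (reverse to put CH3OH on the reactant side; scale by 3 for the 3 CH3OH): (-3)·(-57.1) = +171.3 kcal
equation 2: not needed (CO2 appears nowhere else).
equation 3 × 2: (2)·(-68.3) = -136.6 kcal
By Hess's law, ΔH°rxn = (+171.3) + (-136.6) = 34.7 kcal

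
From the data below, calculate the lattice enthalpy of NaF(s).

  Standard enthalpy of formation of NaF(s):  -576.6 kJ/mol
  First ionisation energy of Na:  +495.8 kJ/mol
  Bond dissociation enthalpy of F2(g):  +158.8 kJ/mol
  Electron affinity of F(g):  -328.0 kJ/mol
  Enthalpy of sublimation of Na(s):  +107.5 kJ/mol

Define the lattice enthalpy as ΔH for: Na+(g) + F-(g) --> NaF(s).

ΔHf° = 1·ΔHsub + 1·(ΣIE) + 1/2·D(F2) + 1·EA + U
-576.6 = 1·(+107.5) + 1·(+495.8) + 1/2·(+158.8) + 1·(-328.0) + U
U = -576.6 − (+354.7) = -931.3 kJ/mol

U = -931.3 kJ/mol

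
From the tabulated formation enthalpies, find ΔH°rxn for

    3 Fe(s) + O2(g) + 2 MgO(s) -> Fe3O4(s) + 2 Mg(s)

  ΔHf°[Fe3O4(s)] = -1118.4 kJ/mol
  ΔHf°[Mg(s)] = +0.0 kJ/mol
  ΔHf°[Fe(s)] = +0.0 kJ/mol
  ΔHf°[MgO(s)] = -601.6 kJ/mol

ΔH°rxn = 84.8 kJ/mol

Products: 1·(-1118.4) + 2·(+0.0) = -1118.4
Reactants: 3·(+0.0) + 1·(+0.0) + 2·(-601.6) = -1203.2
ΔH°rxn = (-1118.4) − (-1203.2) = 84.8 kJ/mol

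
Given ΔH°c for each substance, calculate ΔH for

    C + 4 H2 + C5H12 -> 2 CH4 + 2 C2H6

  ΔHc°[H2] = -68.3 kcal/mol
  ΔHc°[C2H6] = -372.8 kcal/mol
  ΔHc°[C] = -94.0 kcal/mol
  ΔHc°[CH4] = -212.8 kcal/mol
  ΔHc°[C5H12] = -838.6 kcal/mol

With combustion enthalpies, reactants minus products:
= [1·(-94.0) + 4·(-68.3) + 1·(-838.6)] − [2·(-212.8) + 2·(-372.8)]
= -34.6 kcal/mol

ΔH = -34.6 kcal/mol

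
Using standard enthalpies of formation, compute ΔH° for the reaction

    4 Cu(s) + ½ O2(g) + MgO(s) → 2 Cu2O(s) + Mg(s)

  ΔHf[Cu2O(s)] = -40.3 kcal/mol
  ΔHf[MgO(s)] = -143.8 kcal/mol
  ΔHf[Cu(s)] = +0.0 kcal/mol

Products: 2·(-40.3) + 1·(+0.0) = -80.6
Reactants: 4·(+0.0) + 1/2·(+0.0) + 1·(-143.8) = -143.8
ΔH° = (-80.6) − (-143.8) = 63.2 kcal/mol

ΔH° = 63.2 kcal/mol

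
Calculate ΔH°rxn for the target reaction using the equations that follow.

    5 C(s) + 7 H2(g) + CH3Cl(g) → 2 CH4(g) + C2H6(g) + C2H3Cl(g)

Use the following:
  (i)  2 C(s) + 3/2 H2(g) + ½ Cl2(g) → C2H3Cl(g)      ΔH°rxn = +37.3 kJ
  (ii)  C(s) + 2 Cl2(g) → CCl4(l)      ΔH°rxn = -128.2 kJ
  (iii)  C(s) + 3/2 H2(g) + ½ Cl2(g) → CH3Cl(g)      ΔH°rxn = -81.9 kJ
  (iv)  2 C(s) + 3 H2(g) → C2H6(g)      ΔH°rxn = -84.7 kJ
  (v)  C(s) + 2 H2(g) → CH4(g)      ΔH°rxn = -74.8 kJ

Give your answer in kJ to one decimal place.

ΔH°rxn = -115.1 kJ

(i) as written (C2H3Cl(g) already on the product side): +37.3 kJ
(ii): not needed (CCl4(l) appears nowhere else).
(iii) reversed (reverse to put CH3Cl(g) on the reactant side): +81.9 kJ
(iv) as written (C2H6(g) already on the product side): -84.7 kJ
(v) × 2 (×2 to match 2 CH4(g) in the target): (2)·(-74.8) = -149.6 kJ
Summing the manipulated equations, ΔH°rxn = (1)·(+37.3) + (-1)·(-81.9) + (1)·(-84.7) + (2)·(-74.8) = -115.1 kJ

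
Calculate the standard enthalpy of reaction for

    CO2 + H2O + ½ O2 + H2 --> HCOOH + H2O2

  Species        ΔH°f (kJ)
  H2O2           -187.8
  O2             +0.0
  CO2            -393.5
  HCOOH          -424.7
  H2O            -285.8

ΔH°rxn = 66.8 kJ

ΔH°rxn = Σ nΔHf°(products) − Σ nΔHf°(reactants).
Products: 1·(-424.7) + 1·(-187.8) = -612.5
Reactants: 1·(-393.5) + 1·(-285.8) + 1/2·(+0.0) + 1·(+0.0) = -679.3
ΔH°rxn = (-612.5) − (-679.3) = 66.8 kJ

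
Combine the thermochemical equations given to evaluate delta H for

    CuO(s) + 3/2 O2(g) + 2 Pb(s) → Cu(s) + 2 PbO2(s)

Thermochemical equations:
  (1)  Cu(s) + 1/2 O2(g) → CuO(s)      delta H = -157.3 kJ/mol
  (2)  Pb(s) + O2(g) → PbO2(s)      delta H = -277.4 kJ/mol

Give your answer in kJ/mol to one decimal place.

(1) reversed: +157.3 kJ/mol
(2) × 2: (2)·(-277.4) = -554.8 kJ/mol
By Hess's law, delta H = (-1)·(-157.3) + (2)·(-277.4) = -397.5 kJ/mol

delta H = -397.5 kJ/mol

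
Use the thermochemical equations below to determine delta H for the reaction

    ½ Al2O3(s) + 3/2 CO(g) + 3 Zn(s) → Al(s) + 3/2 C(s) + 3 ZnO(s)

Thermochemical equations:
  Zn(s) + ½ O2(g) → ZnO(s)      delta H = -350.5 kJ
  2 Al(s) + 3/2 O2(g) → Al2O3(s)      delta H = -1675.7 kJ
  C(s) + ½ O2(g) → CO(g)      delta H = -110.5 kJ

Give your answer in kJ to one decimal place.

delta H = -47.9 kJ

equation 1 × 3 (×3 to match 3 ZnO(s) in the target): (3)·(-350.5) = -1051.5 kJ
equation 2 reversed and × 1/2 (reverse to put Al2O3(s) on the reactant side; scale by 1/2 for the 1/2 Al2O3(s)): (-1/2)·(-1675.7) = +837.85 kJ
equation 3 reversed and × 3/2 (CO(g) must end up as a reactant; ×3/2 to match 3/2 CO(g) in the target): (-3/2)·(-110.5) = +165.75 kJ
delta H = (-1051.5) + (+837.85) + (+165.75) = -47.9 kJ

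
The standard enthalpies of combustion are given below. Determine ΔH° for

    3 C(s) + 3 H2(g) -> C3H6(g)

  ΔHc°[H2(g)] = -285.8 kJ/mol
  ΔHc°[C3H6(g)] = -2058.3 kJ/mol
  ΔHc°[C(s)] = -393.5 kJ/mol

ΔH° = 20.4 kJ/mol

Using ΔH = Σ nΔHc°(reactants) − Σ nΔHc°(products):
= [3·(-393.5) + 3·(-285.8)] − [1·(-2058.3)]
= 20.4 kJ/mol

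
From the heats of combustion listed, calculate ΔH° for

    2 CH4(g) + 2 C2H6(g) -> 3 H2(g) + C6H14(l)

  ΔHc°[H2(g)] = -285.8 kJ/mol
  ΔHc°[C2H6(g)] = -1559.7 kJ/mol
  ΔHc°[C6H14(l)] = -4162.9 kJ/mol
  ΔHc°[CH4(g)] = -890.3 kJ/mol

With combustion enthalpies, reactants minus products:
= [2·(-890.3) + 2·(-1559.7)] − [3·(-285.8) + 1·(-4162.9)]
= 120.3 kJ/mol

ΔH° = 120.3 kJ/mol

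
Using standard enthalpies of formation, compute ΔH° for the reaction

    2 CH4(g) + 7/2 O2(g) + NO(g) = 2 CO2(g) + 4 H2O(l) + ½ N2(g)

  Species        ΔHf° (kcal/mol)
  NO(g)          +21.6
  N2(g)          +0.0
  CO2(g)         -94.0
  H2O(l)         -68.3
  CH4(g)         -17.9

ΔH° = -447.0 kcal/mol

Products: 2·(-94.0) + 4·(-68.3) + 1/2·(+0.0) = -461.2
Reactants: 2·(-17.9) + 7/2·(+0.0) + 1·(+21.6) = -14.2
ΔH° = (-461.2) − (-14.2) = -447.0 kcal/mol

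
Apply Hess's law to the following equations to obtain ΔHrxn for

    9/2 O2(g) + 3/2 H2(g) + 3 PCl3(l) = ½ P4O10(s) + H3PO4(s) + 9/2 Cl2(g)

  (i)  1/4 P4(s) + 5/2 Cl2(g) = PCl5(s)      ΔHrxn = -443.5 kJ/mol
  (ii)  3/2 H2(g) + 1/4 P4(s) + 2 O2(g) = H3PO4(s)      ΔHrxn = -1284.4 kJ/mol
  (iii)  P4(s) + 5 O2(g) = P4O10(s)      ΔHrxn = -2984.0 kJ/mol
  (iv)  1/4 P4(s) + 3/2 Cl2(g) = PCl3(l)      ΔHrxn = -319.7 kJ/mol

ΔHrxn = -1817.3 kJ/mol

(i): not needed.
(ii) as written: -1284.4 kJ/mol
(iii) × 1/2: (1/2)·(-2984.0) = -1492.0 kJ/mol
(iv) reversed and × 3: (-3)·(-319.7) = +959.1 kJ/mol
Summing the manipulated equations, ΔHrxn = (-1284.4) + (-1492.0) + (+959.1) = -1817.3 kJ/mol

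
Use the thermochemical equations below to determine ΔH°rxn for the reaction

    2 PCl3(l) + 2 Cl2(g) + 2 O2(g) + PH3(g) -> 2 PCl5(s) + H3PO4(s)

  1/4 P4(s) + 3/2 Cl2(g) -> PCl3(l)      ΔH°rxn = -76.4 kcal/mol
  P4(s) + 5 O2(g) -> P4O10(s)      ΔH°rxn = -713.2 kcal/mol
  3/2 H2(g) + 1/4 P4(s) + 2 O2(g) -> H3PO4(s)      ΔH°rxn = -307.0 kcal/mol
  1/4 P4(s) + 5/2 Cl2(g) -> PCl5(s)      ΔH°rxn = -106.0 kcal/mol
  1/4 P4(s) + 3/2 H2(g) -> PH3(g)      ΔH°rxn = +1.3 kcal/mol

ΔH°rxn = -367.5 kcal/mol

equation 1 reversed and × 2 (PCl3(l) must end up as a reactant; ×2 to match 2 PCl3(l) in the target): (-2)·(-76.4) = +152.8 kcal/mol
equation 2: not needed (P4O10(s) appears nowhere else).
equation 3 as written (H3PO4(s) already on the product side): -307.0 kcal/mol
equation 4 × 2 (scale by 2 for the 2 PCl5(s)): (2)·(-106.0) = -212.0 kcal/mol
equation 5 reversed (reverse to put PH3(g) on the reactant side): -1.3 kcal/mol
ΔH°rxn = (+152.8) + (-307.0) + (-212.0) + (-1.3) = -367.5 kcal/mol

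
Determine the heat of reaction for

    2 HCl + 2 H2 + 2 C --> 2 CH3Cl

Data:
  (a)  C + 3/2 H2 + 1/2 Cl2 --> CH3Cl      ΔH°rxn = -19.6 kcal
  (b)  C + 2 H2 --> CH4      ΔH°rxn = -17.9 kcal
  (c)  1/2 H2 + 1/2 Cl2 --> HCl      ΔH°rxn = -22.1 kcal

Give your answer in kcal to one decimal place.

(a) × 2: (2)·(-19.6) = -39.2 kcal
(b): not needed.
(c) reversed and × 2: (-2)·(-22.1) = +44.2 kcal
Summing the manipulated equations, ΔH°rxn = (2)·(-19.6) + (-2)·(-22.1) = 5.0 kcal

ΔH°rxn = 5.0 kcal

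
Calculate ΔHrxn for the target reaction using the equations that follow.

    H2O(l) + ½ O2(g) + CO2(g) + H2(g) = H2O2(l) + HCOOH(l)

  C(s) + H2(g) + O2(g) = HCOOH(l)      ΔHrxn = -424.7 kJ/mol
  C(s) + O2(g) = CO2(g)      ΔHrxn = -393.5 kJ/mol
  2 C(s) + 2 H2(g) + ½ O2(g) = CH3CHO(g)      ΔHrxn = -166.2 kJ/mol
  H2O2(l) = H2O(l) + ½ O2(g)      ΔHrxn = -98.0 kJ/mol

ΔHrxn = 66.8 kJ/mol

equation 1 as written (HCOOH(l) already on the product side): -424.7 kJ/mol
equation 2 reversed (reverse to put CO2(g) on the reactant side): +393.5 kJ/mol
equation 3: not needed (CH3CHO(g) appears nowhere else).
equation 4 reversed (H2O2(l) must end up as a product): +98.0 kJ/mol
ΔHrxn = (1)·(-424.7) + (-1)·(-393.5) + (-1)·(-98.0) = 66.8 kJ/mol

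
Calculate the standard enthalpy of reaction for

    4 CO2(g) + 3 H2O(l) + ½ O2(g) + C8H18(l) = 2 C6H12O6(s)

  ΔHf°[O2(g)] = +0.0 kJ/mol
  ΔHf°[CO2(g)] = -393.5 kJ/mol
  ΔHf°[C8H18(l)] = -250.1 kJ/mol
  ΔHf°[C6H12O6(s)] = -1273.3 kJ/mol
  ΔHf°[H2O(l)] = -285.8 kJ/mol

ΔH°rxn = Σ nΔHf°(products) − Σ nΔHf°(reactants).
Products: 2·(-1273.3) = -2546.6
Reactants: 4·(-393.5) + 3·(-285.8) + 1/2·(+0.0) + 1·(-250.1) = -2681.5
ΔH° = (-2546.6) − (-2681.5) = 134.9 kJ/mol

ΔH° = 134.9 kJ/mol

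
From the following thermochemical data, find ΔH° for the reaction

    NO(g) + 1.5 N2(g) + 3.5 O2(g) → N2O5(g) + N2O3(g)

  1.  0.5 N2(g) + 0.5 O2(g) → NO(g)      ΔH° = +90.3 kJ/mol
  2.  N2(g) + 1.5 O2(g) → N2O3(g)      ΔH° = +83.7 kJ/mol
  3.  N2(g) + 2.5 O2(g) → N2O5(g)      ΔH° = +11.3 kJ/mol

ΔH° = 4.7 kJ/mol

eq. 1 reversed (reverse to put NO(g) on the reactant side): -90.3 kJ/mol
eq. 2 as written (N2O3(g) already on the product side): +83.7 kJ/mol
eq. 3 as written (N2O5(g) already on the product side): +11.3 kJ/mol
By Hess's law, ΔH° = (-90.3) + (+83.7) + (+11.3) = 4.7 kJ/mol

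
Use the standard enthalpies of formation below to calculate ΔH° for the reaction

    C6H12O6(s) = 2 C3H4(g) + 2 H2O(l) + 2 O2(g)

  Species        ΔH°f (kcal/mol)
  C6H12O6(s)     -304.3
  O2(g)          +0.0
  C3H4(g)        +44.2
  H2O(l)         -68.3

ΔH° = 256.1 kcal/mol

Products: 2·(+44.2) + 2·(-68.3) + 2·(+0.0) = -48.2
Reactants: 1·(-304.3) = -304.3
ΔH° = (-48.2) − (-304.3) = 256.1 kcal/mol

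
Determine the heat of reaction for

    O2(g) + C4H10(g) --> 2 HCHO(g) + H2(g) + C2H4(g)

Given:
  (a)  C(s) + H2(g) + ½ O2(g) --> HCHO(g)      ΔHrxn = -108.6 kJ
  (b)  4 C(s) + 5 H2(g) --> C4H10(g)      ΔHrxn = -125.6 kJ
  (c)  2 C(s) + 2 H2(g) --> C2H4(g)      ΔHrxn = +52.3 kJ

ΔHrxn = -39.3 kJ

(a) × 2 (×2 to match 2 HCHO(g) in the target): (2)·(-108.6) = -217.2 kJ
(b) reversed (C4H10(g) must end up as a reactant): +125.6 kJ
(c) as written (C2H4(g) already on the product side): +52.3 kJ
Summing the manipulated equations, ΔHrxn = (2)·(-108.6) + (-1)·(-125.6) + (1)·(+52.3) = -39.3 kJ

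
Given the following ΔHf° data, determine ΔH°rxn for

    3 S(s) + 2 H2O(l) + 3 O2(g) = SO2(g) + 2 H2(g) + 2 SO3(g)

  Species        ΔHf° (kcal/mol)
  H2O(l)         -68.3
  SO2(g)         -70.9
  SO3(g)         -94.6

ΔH°rxn = Σ nΔHf°(products) − Σ nΔHf°(reactants).
Products: 1·(-70.9) + 2·(+0.0) + 2·(-94.6) = -260.1
Reactants: 3·(+0.0) + 2·(-68.3) + 3·(+0.0) = -136.6
ΔH°rxn = (-260.1) − (-136.6) = -123.5 kcal/mol

ΔH°rxn = -123.5 kcal/mol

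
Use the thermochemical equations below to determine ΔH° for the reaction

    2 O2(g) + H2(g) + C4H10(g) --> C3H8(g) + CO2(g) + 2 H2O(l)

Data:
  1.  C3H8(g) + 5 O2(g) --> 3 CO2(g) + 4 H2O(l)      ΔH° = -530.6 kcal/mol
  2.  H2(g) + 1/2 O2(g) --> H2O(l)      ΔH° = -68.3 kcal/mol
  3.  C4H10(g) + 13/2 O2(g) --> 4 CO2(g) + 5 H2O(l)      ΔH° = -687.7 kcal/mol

ΔH° = -225.4 kcal/mol

eq. 1 reversed: +530.6 kcal/mol
eq. 2 as written: -68.3 kcal/mol
eq. 3 as written: -687.7 kcal/mol
By Hess's law, ΔH° = (+530.6) + (-68.3) + (-687.7) = -225.4 kcal/mol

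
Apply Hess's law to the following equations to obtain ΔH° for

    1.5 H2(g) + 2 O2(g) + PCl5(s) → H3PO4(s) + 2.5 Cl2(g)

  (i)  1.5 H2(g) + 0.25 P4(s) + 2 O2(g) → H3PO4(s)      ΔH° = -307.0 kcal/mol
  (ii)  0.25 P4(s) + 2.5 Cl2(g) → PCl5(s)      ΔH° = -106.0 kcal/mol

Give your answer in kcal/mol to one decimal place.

ΔH° = -201.0 kcal/mol

(i) as written: -307.0 kcal/mol
(ii) reversed: +106.0 kcal/mol
Since enthalpy is a state function, ΔH° = (-307.0) + (+106.0) = -201.0 kcal/mol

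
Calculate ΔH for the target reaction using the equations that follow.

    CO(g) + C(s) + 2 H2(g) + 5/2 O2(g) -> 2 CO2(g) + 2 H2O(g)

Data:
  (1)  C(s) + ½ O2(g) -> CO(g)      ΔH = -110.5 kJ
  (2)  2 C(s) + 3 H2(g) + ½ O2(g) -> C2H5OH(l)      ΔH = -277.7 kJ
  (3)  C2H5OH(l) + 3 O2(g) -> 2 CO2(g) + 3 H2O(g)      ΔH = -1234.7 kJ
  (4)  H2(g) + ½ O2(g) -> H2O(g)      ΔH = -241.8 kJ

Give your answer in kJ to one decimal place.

(1) reversed: +110.5 kJ
(2) as written: -277.7 kJ
(3) as written: -1234.7 kJ
(4) reversed: +241.8 kJ
ΔH = (-1)·(-110.5) + (1)·(-277.7) + (1)·(-1234.7) + (-1)·(-241.8) = -1160.1 kJ

ΔH = -1160.1 kJ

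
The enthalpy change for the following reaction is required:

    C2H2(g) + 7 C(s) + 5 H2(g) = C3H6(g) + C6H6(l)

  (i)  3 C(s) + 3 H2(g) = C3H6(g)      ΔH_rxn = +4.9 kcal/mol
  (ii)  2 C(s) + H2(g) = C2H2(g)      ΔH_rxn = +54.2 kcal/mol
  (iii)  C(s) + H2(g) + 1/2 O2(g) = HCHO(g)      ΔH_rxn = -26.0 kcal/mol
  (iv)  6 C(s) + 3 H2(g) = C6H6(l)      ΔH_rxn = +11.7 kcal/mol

ΔH_rxn = -37.6 kcal/mol

(i) as written: +4.9 kcal/mol
(ii) reversed: -54.2 kcal/mol
(iii): not needed.
(iv) as written: +11.7 kcal/mol
ΔH_rxn = (1)·(+4.9) + (-1)·(+54.2) + (1)·(+11.7) = -37.6 kcal/mol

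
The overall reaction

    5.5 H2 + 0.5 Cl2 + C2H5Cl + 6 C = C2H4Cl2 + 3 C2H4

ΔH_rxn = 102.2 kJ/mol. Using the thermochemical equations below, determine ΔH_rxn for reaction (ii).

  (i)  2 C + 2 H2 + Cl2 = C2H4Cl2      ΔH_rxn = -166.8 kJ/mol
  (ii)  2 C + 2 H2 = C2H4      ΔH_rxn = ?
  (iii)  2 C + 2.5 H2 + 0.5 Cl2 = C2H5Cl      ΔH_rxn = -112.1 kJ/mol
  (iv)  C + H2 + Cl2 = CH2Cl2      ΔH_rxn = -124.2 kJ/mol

ΔH_rxn = 52.3 kJ/mol

(i) as written (C2H4Cl2 already on the product side): -166.8 kJ/mol
(ii) × 3 (scale by 3 for the 3 C2H4): contributes 3·x
(iii) reversed (C2H5Cl must end up as a reactant): +112.1 kJ/mol
(iv): not needed (CH2Cl2 appears nowhere else).
+102.2 = (-166.8) + (+112.1) + 3·x
x = (+102.2 − (-54.7)) / (3) = 52.3 kJ/mol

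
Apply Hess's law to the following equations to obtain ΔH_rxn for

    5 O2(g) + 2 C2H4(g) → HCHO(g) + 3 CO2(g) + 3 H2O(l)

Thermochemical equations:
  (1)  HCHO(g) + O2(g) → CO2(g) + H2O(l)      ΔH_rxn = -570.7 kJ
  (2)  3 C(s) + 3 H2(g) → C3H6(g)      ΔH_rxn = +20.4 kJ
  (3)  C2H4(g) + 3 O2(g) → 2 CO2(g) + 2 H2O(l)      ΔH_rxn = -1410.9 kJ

(1) reversed (HCHO(g) must end up as a product): +570.7 kJ
(2): not needed (C(s) appears nowhere else).
(3) × 2 (×2 to match 2 C2H4(g) in the target): (2)·(-1410.9) = -2821.8 kJ
Combining the equations, ΔH_rxn = (+570.7) + (-2821.8) = -2251.1 kJ

ΔH_rxn = -2251.1 kJ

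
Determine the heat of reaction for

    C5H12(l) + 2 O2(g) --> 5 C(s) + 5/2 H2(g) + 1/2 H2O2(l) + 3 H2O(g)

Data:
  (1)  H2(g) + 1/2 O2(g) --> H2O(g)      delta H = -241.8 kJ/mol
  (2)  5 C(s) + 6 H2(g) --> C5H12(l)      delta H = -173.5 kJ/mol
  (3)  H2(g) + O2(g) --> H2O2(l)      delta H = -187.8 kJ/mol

delta H = -645.8 kJ/mol

(1) × 3: (3)·(-241.8) = -725.4 kJ/mol
(2) reversed: +173.5 kJ/mol
(3) × 1/2: (1/2)·(-187.8) = -93.9 kJ/mol
Summing the manipulated equations, delta H = (-725.4) + (+173.5) + (-93.9) = -645.8 kJ/mol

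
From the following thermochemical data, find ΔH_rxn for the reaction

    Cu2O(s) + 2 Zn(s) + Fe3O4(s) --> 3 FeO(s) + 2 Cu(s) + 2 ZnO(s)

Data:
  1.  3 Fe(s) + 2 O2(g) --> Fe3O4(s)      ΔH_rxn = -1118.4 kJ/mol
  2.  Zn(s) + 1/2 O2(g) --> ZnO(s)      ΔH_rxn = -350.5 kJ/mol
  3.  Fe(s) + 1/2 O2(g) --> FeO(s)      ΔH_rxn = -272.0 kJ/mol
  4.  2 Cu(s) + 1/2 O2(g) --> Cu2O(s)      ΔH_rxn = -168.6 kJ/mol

ΔH_rxn = -230.0 kJ/mol

eq. 1 reversed: +1118.4 kJ/mol
eq. 2 × 2: (2)·(-350.5) = -701.0 kJ/mol
eq. 3 × 3: (3)·(-272.0) = -816.0 kJ/mol
eq. 4 reversed: +168.6 kJ/mol
By Hess's law, ΔH_rxn = (+1118.4) + (-701.0) + (-816.0) + (+168.6) = -230.0 kJ/mol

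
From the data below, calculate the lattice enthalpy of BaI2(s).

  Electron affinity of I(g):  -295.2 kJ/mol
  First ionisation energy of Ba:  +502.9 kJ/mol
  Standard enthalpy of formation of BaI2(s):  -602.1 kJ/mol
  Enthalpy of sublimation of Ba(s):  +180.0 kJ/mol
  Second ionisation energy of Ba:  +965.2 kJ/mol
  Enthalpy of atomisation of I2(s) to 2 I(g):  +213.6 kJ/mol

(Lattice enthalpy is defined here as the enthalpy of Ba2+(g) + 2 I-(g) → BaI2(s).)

U = -1873.4 kJ/mol

ΔHf° = 1·ΔHsub + 1·(ΣIE) + 1·D(I2) + 2·EA + U
-602.1 = 1·(+180.0) + 1·(+1468.1) + 1·(+213.6) + 2·(-295.2) + U
U = -602.1 − (+1271.3) = -1873.4 kJ/mol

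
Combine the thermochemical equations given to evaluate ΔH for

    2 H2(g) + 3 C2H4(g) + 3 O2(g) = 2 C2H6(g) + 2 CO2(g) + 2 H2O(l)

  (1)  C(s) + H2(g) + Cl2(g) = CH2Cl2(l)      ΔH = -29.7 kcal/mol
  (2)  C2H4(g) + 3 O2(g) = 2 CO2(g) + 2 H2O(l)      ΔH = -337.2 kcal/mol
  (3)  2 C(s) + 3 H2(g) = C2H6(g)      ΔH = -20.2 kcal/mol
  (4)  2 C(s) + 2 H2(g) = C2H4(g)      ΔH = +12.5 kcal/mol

(1): not needed (CH2Cl2(l) appears nowhere else).
(2) as written (CO2(g) already on the product side): -337.2 kcal/mol
(3) × 2 (scale by 2 for the 2 C2H6(g)): (2)·(-20.2) = -40.4 kcal/mol
(4) reversed and × 2: (-2)·(+12.5) = -25.0 kcal/mol
ΔH = (1)·(-337.2) + (2)·(-20.2) + (-2)·(+12.5) = -402.6 kcal/mol

ΔH = -402.6 kcal/mol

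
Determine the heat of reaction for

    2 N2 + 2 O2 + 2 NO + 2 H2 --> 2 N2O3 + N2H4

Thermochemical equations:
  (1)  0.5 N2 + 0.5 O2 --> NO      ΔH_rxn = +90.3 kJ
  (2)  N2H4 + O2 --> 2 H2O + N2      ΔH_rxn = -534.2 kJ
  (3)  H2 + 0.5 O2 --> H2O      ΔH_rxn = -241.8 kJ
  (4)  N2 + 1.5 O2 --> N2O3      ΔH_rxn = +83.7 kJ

ΔH_rxn = 37.4 kJ

(1) reversed and × 2 (NO must end up as a reactant; scale by 2 for the 2 NO): (-2)·(+90.3) = -180.6 kJ
(2) reversed (reverse to put N2H4 on the product side): +534.2 kJ
(3) × 2 (×2 to match 2 H2 in the target): (2)·(-241.8) = -483.6 kJ
(4) × 2 (×2 to match 2 N2O3 in the target): (2)·(+83.7) = +167.4 kJ
ΔH_rxn = (-180.6) + (+534.2) + (-483.6) + (+167.4) = 37.4 kJ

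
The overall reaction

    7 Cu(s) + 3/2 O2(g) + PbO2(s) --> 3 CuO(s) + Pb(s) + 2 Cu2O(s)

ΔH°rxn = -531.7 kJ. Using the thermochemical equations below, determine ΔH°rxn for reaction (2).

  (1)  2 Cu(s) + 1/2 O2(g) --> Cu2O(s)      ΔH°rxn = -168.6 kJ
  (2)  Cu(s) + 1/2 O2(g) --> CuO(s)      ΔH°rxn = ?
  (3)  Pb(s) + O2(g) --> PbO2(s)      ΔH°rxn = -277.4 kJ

(1) × 2: (2)·(-168.6) = -337.2 kJ
(2) × 3: contributes 3·x
(3) reversed: +277.4 kJ
-531.7 = (-337.2) + (+277.4) + 3·x
x = (-531.7 − (-59.8)) / (3) = -157.3 kJ

ΔH°rxn = -157.3 kJ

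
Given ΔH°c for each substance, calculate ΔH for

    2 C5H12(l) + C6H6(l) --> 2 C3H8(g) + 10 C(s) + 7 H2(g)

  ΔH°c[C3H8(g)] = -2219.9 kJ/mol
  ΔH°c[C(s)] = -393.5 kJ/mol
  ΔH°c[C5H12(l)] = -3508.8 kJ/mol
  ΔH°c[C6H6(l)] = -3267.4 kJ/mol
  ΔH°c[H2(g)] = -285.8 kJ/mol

With combustion enthalpies, reactants minus products:
= [2·(-3508.8) + 1·(-3267.4)] − [2·(-2219.9) + 10·(-393.5) + 7·(-285.8)]
= 90.4 kJ/mol

ΔH = 90.4 kJ/mol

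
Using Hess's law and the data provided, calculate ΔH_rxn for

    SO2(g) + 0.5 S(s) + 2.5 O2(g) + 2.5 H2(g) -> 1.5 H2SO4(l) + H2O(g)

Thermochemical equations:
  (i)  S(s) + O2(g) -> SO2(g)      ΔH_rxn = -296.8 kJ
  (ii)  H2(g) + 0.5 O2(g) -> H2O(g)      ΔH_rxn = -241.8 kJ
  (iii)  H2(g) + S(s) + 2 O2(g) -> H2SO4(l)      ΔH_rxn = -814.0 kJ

(i) reversed: +296.8 kJ
(ii) as written: -241.8 kJ
(iii) × 3/2: (3/2)·(-814.0) = -1221.0 kJ
ΔH_rxn = (-1)·(-296.8) + (1)·(-241.8) + (3/2)·(-814.0) = -1166.0 kJ

ΔH_rxn = -1166.0 kJ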